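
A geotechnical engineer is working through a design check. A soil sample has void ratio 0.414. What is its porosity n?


Using the relation n = e / (1 + e)
n = 0.414 / (1 + 0.414)
n = 0.414 / 1.414
n = 0.2928


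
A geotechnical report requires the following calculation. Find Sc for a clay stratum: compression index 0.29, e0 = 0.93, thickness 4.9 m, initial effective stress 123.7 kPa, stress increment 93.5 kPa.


Using Sc = Cc * H / (1 + e0) * log10((sigma0 + delta_sigma) / sigma0)
Stress ratio = (123.7 + 93.5) / 123.7 = 1.75586
log10(1.75586) = 0.24449
Cc * H / (1 + e0) = 0.29 * 4.9 / (1 + 0.93) = 0.736269
Sc = 0.736269 * 0.24449
Sc = 0.18 m


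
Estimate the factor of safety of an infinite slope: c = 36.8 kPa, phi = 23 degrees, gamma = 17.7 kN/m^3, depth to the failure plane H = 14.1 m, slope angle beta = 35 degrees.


Using Fs = c / (gamma*H*sin(beta)*cos(beta)) + tan(phi)/tan(beta)
Cohesion contribution = 36.8 / (17.7*14.1*sin(35)*cos(35))
Cohesion contribution = 0.313834
Friction contribution = tan(23)/tan(35) = 0.606213
Fs = 0.313834 + 0.606213
Fs = 0.92


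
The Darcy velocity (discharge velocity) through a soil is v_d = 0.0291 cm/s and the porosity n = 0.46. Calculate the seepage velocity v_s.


Using v_s = v_d / n
v_s = 0.0291 / 0.46
v_s = 0.06326 cm/s


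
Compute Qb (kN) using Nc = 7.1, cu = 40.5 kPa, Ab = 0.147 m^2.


Using Qb = Nc * cu * Ab
Qb = 7.1 * 40.5 * 0.147
Qb = 42.27 kN


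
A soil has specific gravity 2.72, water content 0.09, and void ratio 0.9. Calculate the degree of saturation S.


Using S = Gs * w / e
S = 2.72 * 0.09 / 0.9
S = 0.272


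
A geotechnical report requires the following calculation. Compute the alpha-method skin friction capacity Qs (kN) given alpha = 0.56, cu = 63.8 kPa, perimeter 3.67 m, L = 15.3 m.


Using Qs = alpha * cu * perimeter * L
Qs = 0.56 * 63.8 * 3.67 * 15.3
Qs = 2006.16 kN


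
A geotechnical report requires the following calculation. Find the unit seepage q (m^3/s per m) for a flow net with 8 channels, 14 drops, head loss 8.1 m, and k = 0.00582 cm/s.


Convert k to m/s for unit consistency with H:
k = 0.00582 cm/s = 0.00582 / 100 m/s = 5.82e-05 m/s
Using q = k * H * Nf / Nd
Nf / Nd = 8 / 14 = 0.5714
q = 5.82e-05 * 8.1 * 0.5714
q = 0.0002694 m^3/s per m


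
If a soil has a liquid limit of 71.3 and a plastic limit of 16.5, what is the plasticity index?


Using PI = LL - PL
PI = 71.3 - 16.5
PI = 54.8


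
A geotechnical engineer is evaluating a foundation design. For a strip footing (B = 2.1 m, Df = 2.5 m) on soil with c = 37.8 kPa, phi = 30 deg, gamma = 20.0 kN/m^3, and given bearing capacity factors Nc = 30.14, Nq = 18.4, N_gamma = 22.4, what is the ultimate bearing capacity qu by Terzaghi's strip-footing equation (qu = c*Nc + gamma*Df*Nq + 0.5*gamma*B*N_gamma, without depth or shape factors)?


Result: 2529.69 kPa

Derivation:
Compute qu = c*Nc + gamma*Df*Nq + 0.5*gamma*B*N_gamma
Term 1: 37.8 * 30.14 = 1139.292
Term 2: 20.0 * 2.5 * 18.4 = 920.0
Term 3: 0.5 * 20.0 * 2.1 * 22.4 = 470.4
qu = 1139.292 + 920.0 + 470.4
qu = 2529.69 kPa


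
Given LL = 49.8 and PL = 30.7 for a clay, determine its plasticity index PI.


Using PI = LL - PL
PI = 49.8 - 30.7
PI = 19.1


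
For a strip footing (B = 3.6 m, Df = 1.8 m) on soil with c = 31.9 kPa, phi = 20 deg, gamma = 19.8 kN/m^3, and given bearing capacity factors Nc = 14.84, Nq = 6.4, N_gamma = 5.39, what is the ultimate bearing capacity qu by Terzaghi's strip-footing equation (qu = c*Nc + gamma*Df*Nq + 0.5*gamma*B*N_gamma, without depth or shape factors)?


Result: 893.59 kPa

Derivation:
Compute qu = c*Nc + gamma*Df*Nq + 0.5*gamma*B*N_gamma
Term 1: 31.9 * 14.84 = 473.396
Term 2: 19.8 * 1.8 * 6.4 = 228.096
Term 3: 0.5 * 19.8 * 3.6 * 5.39 = 192.0996
qu = 473.396 + 228.096 + 192.0996
qu = 893.59 kPa


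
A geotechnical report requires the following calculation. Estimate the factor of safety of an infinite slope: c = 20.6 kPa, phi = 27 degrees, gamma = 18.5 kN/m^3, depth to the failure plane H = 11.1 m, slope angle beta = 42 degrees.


Using Fs = c / (gamma*H*sin(beta)*cos(beta)) + tan(phi)/tan(beta)
Cohesion contribution = 20.6 / (18.5*11.1*sin(42)*cos(42))
Cohesion contribution = 0.201738
Friction contribution = tan(27)/tan(42) = 0.565885
Fs = 0.201738 + 0.565885
Fs = 0.768


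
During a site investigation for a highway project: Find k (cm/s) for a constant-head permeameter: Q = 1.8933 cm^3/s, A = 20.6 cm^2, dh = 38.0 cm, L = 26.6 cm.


Result: 0.064335 cm/s

Derivation:
Compute hydraulic gradient:
i = dh / L = 38.0 / 26.6 = 1.42857
Then apply Darcy's law:
k = Q / (A * i)
k = 1.8933 / (20.6 * 1.42857)
k = 1.8933 / 29.4286
k = 0.064335 cm/s


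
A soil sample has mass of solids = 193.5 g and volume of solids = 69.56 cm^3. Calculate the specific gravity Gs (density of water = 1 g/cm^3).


Result: 2.782

Derivation:
Using Gs = m_s / (V_s * rho_w)
Since rho_w = 1 g/cm^3:
Gs = 193.5 / 69.56
Gs = 2.782


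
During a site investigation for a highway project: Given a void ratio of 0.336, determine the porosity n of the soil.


Using the relation n = e / (1 + e)
n = 0.336 / (1 + 0.336)
n = 0.336 / 1.336
n = 0.2515


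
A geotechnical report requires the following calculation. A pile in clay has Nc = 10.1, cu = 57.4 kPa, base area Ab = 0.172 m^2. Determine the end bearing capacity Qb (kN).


Using Qb = Nc * cu * Ab
Qb = 10.1 * 57.4 * 0.172
Qb = 99.72 kN


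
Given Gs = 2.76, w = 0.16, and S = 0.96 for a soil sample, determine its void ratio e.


Using the relation e = Gs * w / S
e = 2.76 * 0.16 / 0.96
e = 0.46


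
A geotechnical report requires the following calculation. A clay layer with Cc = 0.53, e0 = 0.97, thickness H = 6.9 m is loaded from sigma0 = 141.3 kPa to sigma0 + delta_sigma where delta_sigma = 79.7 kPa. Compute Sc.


Using Sc = Cc * H / (1 + e0) * log10((sigma0 + delta_sigma) / sigma0)
Stress ratio = (141.3 + 79.7) / 141.3 = 1.56405
log10(1.56405) = 0.19425
Cc * H / (1 + e0) = 0.53 * 6.9 / (1 + 0.97) = 1.85635
Sc = 1.85635 * 0.19425
Sc = 0.3606 m


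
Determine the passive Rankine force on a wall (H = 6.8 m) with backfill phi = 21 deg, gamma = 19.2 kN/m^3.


Result: 939.77 kN/m

Derivation:
Compute passive earth pressure coefficient:
Kp = tan^2(45 + phi/2) = tan^2(55.5) = 2.117051
Compute passive force:
Pp = 0.5 * Kp * gamma * H^2
Pp = 0.5 * 2.117051 * 19.2 * 6.8^2
Pp = 939.77 kN/m


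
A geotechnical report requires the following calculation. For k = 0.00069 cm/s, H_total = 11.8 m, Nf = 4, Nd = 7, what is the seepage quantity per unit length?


Result: 4.653e-05 m^3/s per m

Derivation:
Convert k to m/s for unit consistency with H:
k = 0.00069 cm/s = 0.00069 / 100 m/s = 6.9e-06 m/s
Using q = k * H * Nf / Nd
Nf / Nd = 4 / 7 = 0.5714
q = 6.9e-06 * 11.8 * 0.5714
q = 4.653e-05 m^3/s per m


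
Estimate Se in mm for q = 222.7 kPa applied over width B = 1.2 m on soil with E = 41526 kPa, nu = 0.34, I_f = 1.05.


Using Se = q * B * (1 - nu^2) * I_f / E
1 - nu^2 = 1 - 0.34^2 = 0.8844
Se = 222.7 * 1.2 * 0.8844 * 1.05 / 41526
Se = 0.005976 m
Convert to mm: Se = 0.005976 * 1000 = 5.976 mm


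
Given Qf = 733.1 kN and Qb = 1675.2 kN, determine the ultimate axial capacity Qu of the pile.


Result: 2408.3 kN

Derivation:
Using Qu = Qf + Qb
Qu = 733.1 + 1675.2
Qu = 2408.3 kN


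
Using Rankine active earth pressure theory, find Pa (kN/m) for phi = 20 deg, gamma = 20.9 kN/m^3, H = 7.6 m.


Result: 295.94 kN/m

Derivation:
Compute active earth pressure coefficient:
Ka = tan^2(45 - phi/2) = tan^2(35.0) = 0.490291
Compute active force:
Pa = 0.5 * Ka * gamma * H^2
Pa = 0.5 * 0.490291 * 20.9 * 7.6^2
Pa = 295.94 kN/m


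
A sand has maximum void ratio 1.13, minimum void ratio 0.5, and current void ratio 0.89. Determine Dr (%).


Using Dr = (e_max - e) / (e_max - e_min) * 100
e_max - e = 1.13 - 0.89 = 0.24
e_max - e_min = 1.13 - 0.5 = 0.63
Dr = 0.24 / 0.63 * 100
Dr = 38.1 %


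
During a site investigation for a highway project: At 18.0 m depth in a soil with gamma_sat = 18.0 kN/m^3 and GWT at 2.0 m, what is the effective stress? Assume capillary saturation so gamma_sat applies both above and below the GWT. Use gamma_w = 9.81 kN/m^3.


Result: 167.04 kPa

Derivation:
Total stress = gamma_sat * depth
sigma = 18.0 * 18.0 = 324.0 kPa
Pore water pressure u = gamma_w * (depth - d_wt)
u = 9.81 * (18.0 - 2.0) = 156.96 kPa
Effective stress = sigma - u
sigma' = 324.0 - 156.96 = 167.04 kPa


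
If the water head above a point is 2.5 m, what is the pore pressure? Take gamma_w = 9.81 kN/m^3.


Result: 24.53 kPa

Derivation:
Using u = gamma_w * h_w
u = 9.81 * 2.5
u = 24.53 kPa


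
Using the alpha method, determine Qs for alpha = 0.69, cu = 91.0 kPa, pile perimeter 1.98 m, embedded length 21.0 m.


Result: 2610.81 kN

Derivation:
Using Qs = alpha * cu * perimeter * L
Qs = 0.69 * 91.0 * 1.98 * 21.0
Qs = 2610.81 kN


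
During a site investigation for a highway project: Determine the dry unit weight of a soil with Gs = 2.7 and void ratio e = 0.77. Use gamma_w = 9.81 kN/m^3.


Result: 14.964 kN/m^3

Derivation:
Using gamma_d = Gs * gamma_w / (1 + e)
gamma_d = 2.7 * 9.81 / (1 + 0.77)
gamma_d = 2.7 * 9.81 / 1.77
gamma_d = 14.964 kN/m^3


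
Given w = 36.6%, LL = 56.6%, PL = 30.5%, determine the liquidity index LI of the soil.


First compute the plasticity index:
PI = LL - PL = 56.6 - 30.5 = 26.1
Then compute the liquidity index:
LI = (w - PL) / PI
LI = (36.6 - 30.5) / 26.1
LI = 0.234


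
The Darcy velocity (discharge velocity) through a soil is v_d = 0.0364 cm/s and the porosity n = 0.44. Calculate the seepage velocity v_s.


Using v_s = v_d / n
v_s = 0.0364 / 0.44
v_s = 0.08273 cm/s


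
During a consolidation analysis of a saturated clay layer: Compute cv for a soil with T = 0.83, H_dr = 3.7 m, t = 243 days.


Result: 0.04676 m^2/day

Derivation:
Using cv = T * H_dr^2 / t
H_dr^2 = 3.7^2 = 13.69
cv = 0.83 * 13.69 / 243
cv = 0.04676 m^2/day


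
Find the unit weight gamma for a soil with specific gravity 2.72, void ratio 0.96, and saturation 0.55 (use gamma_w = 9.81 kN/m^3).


Using gamma = gamma_w * (Gs + S*e) / (1 + e)
Numerator: Gs + S*e = 2.72 + 0.55*0.96 = 3.248
Denominator: 1 + e = 1 + 0.96 = 1.96
gamma = 9.81 * 3.248 / 1.96
gamma = 16.257 kN/m^3


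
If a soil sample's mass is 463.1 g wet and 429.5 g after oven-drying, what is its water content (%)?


Result: 7.82 %

Derivation:
Using w = (m_wet - m_dry) / m_dry * 100
m_wet - m_dry = 463.1 - 429.5 = 33.6 g
w = 33.6 / 429.5 * 100
w = 7.82 %


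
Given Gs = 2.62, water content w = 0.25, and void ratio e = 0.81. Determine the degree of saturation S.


Result: 0.8086

Derivation:
Using S = Gs * w / e
S = 2.62 * 0.25 / 0.81
S = 0.8086


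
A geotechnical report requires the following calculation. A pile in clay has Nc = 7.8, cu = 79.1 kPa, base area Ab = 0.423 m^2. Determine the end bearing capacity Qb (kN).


Using Qb = Nc * cu * Ab
Qb = 7.8 * 79.1 * 0.423
Qb = 260.98 kN


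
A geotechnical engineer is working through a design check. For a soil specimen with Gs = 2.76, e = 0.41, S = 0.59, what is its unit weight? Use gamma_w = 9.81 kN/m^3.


Using gamma = gamma_w * (Gs + S*e) / (1 + e)
Numerator: Gs + S*e = 2.76 + 0.59*0.41 = 3.0019
Denominator: 1 + e = 1 + 0.41 = 1.41
gamma = 9.81 * 3.0019 / 1.41
gamma = 20.886 kN/m^3


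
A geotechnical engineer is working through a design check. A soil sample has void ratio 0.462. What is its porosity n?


Result: 0.316

Derivation:
Using the relation n = e / (1 + e)
n = 0.462 / (1 + 0.462)
n = 0.462 / 1.462
n = 0.316


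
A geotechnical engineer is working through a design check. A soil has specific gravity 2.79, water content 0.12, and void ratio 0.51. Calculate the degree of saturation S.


Result: 0.6565

Derivation:
Using S = Gs * w / e
S = 2.79 * 0.12 / 0.51
S = 0.6565


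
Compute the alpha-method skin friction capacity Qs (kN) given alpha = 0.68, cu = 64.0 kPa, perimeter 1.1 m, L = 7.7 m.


Result: 368.61 kN

Derivation:
Using Qs = alpha * cu * perimeter * L
Qs = 0.68 * 64.0 * 1.1 * 7.7
Qs = 368.61 kN


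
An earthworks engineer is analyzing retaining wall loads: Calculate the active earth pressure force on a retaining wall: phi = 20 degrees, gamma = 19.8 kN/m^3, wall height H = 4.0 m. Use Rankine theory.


Compute active earth pressure coefficient:
Ka = tan^2(45 - phi/2) = tan^2(35.0) = 0.490291
Compute active force:
Pa = 0.5 * Ka * gamma * H^2
Pa = 0.5 * 0.490291 * 19.8 * 4.0^2
Pa = 77.66 kN/m


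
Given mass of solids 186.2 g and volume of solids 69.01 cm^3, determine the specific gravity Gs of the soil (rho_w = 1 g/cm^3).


Using Gs = m_s / (V_s * rho_w)
Since rho_w = 1 g/cm^3:
Gs = 186.2 / 69.01
Gs = 2.698


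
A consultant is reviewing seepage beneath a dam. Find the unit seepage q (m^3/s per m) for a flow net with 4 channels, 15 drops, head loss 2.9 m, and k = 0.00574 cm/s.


Result: 4.439e-05 m^3/s per m

Derivation:
Convert k to m/s for unit consistency with H:
k = 0.00574 cm/s = 0.00574 / 100 m/s = 5.74e-05 m/s
Using q = k * H * Nf / Nd
Nf / Nd = 4 / 15 = 0.2667
q = 5.74e-05 * 2.9 * 0.2667
q = 4.439e-05 m^3/s per m


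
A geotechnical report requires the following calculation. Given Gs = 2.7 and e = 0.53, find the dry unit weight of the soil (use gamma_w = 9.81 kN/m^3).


Result: 17.312 kN/m^3

Derivation:
Using gamma_d = Gs * gamma_w / (1 + e)
gamma_d = 2.7 * 9.81 / (1 + 0.53)
gamma_d = 2.7 * 9.81 / 1.53
gamma_d = 17.312 kN/m^3


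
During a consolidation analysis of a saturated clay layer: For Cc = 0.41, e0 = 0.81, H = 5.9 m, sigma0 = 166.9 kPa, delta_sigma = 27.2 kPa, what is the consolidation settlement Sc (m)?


Result: 0.0876 m

Derivation:
Using Sc = Cc * H / (1 + e0) * log10((sigma0 + delta_sigma) / sigma0)
Stress ratio = (166.9 + 27.2) / 166.9 = 1.16297
log10(1.16297) = 0.0655692
Cc * H / (1 + e0) = 0.41 * 5.9 / (1 + 0.81) = 1.33646
Sc = 1.33646 * 0.0655692
Sc = 0.0876 m


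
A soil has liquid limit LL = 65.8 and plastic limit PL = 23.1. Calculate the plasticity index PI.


Using PI = LL - PL
PI = 65.8 - 23.1
PI = 42.7


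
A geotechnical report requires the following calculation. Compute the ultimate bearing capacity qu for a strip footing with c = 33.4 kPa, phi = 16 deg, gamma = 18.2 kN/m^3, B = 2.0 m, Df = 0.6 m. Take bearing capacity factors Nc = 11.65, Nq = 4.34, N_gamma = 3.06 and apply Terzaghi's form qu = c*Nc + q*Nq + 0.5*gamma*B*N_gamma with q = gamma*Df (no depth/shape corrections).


Result: 492.19 kPa

Derivation:
Compute qu = c*Nc + gamma*Df*Nq + 0.5*gamma*B*N_gamma
Term 1: 33.4 * 11.65 = 389.11
Term 2: 18.2 * 0.6 * 4.34 = 47.3928
Term 3: 0.5 * 18.2 * 2.0 * 3.06 = 55.692
qu = 389.11 + 47.3928 + 55.692
qu = 492.19 kPa


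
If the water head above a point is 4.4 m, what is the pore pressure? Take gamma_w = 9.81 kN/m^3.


Using u = gamma_w * h_w
u = 9.81 * 4.4
u = 43.16 kPa


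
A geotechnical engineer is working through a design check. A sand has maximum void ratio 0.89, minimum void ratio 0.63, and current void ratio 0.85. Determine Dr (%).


Result: 15.38 %

Derivation:
Using Dr = (e_max - e) / (e_max - e_min) * 100
e_max - e = 0.89 - 0.85 = 0.04
e_max - e_min = 0.89 - 0.63 = 0.26
Dr = 0.04 / 0.26 * 100
Dr = 15.38 %


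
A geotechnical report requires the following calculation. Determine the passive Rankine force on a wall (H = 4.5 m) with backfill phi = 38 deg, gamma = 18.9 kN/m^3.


Compute passive earth pressure coefficient:
Kp = tan^2(45 + phi/2) = tan^2(64.0) = 4.203746
Compute passive force:
Pp = 0.5 * Kp * gamma * H^2
Pp = 0.5 * 4.203746 * 18.9 * 4.5^2
Pp = 804.44 kN/m


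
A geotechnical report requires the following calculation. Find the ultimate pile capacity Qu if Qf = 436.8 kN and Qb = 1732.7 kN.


Using Qu = Qf + Qb
Qu = 436.8 + 1732.7
Qu = 2169.5 kN


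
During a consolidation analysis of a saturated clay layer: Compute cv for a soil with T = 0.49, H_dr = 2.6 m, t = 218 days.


Using cv = T * H_dr^2 / t
H_dr^2 = 2.6^2 = 6.76
cv = 0.49 * 6.76 / 218
cv = 0.01519 m^2/day


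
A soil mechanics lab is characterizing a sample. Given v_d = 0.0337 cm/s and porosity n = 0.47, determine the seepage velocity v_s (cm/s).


Using v_s = v_d / n
v_s = 0.0337 / 0.47
v_s = 0.0717 cm/s


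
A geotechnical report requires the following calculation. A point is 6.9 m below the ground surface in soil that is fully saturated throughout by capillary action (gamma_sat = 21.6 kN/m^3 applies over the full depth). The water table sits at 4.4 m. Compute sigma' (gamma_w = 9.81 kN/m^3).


Total stress = gamma_sat * depth
sigma = 21.6 * 6.9 = 149.04 kPa
Pore water pressure u = gamma_w * (depth - d_wt)
u = 9.81 * (6.9 - 4.4) = 24.525 kPa
Effective stress = sigma - u
sigma' = 149.04 - 24.525 = 124.52 kPa


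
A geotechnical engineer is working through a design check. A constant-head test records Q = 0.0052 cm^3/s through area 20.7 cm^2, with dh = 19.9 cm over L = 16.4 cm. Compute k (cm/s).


Compute hydraulic gradient:
i = dh / L = 19.9 / 16.4 = 1.21341
Then apply Darcy's law:
k = Q / (A * i)
k = 0.0052 / (20.7 * 1.21341)
k = 0.0052 / 25.1177
k = 0.000207 cm/s


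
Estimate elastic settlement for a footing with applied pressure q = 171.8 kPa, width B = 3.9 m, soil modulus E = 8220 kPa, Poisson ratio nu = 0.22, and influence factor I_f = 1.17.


Using Se = q * B * (1 - nu^2) * I_f / E
1 - nu^2 = 1 - 0.22^2 = 0.9516
Se = 171.8 * 3.9 * 0.9516 * 1.17 / 8220
Se = 0.090752 m
Convert to mm: Se = 0.090752 * 1000 = 90.752 mm


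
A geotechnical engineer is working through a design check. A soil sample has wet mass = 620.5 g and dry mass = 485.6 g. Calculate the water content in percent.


Using w = (m_wet - m_dry) / m_dry * 100
m_wet - m_dry = 620.5 - 485.6 = 134.9 g
w = 134.9 / 485.6 * 100
w = 27.78 %


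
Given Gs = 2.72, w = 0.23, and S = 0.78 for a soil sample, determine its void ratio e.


Result: 0.8021

Derivation:
Using the relation e = Gs * w / S
e = 2.72 * 0.23 / 0.78
e = 0.8021


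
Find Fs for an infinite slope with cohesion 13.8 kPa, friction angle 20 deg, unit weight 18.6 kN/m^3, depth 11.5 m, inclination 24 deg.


Using Fs = c / (gamma*H*sin(beta)*cos(beta)) + tan(phi)/tan(beta)
Cohesion contribution = 13.8 / (18.6*11.5*sin(24)*cos(24))
Cohesion contribution = 0.17363
Friction contribution = tan(20)/tan(24) = 0.817491
Fs = 0.17363 + 0.817491
Fs = 0.991


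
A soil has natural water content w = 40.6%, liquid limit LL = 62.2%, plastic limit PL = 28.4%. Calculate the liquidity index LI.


First compute the plasticity index:
PI = LL - PL = 62.2 - 28.4 = 33.8
Then compute the liquidity index:
LI = (w - PL) / PI
LI = (40.6 - 28.4) / 33.8
LI = 0.361


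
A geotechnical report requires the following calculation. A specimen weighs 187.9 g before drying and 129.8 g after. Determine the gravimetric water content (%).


Result: 44.76 %

Derivation:
Using w = (m_wet - m_dry) / m_dry * 100
m_wet - m_dry = 187.9 - 129.8 = 58.1 g
w = 58.1 / 129.8 * 100
w = 44.76 %


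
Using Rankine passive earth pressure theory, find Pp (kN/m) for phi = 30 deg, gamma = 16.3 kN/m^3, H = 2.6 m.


Result: 165.28 kN/m

Derivation:
Compute passive earth pressure coefficient:
Kp = tan^2(45 + phi/2) = tan^2(60.0) = 3
Compute passive force:
Pp = 0.5 * Kp * gamma * H^2
Pp = 0.5 * 3 * 16.3 * 2.6^2
Pp = 165.28 kN/m


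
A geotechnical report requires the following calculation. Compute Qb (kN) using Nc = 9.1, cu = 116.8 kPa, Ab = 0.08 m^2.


Using Qb = Nc * cu * Ab
Qb = 9.1 * 116.8 * 0.08
Qb = 85.03 kN


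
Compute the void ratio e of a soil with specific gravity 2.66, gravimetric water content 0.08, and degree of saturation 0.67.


Result: 0.3176

Derivation:
Using the relation e = Gs * w / S
e = 2.66 * 0.08 / 0.67
e = 0.3176


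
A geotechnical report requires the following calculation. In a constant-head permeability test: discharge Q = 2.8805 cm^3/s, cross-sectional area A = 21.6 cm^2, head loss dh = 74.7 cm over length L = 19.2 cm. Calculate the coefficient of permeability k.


Compute hydraulic gradient:
i = dh / L = 74.7 / 19.2 = 3.89063
Then apply Darcy's law:
k = Q / (A * i)
k = 2.8805 / (21.6 * 3.89063)
k = 2.8805 / 84.0375
k = 0.034276 cm/s


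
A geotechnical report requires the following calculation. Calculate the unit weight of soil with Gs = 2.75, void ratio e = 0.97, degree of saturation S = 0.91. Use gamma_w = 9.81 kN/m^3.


Using gamma = gamma_w * (Gs + S*e) / (1 + e)
Numerator: Gs + S*e = 2.75 + 0.91*0.97 = 3.6327
Denominator: 1 + e = 1 + 0.97 = 1.97
gamma = 9.81 * 3.6327 / 1.97
gamma = 18.09 kN/m^3


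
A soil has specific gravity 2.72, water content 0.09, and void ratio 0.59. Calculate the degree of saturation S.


Using S = Gs * w / e
S = 2.72 * 0.09 / 0.59
S = 0.4149


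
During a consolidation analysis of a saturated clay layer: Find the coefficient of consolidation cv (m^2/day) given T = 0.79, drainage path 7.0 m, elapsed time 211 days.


Using cv = T * H_dr^2 / t
H_dr^2 = 7.0^2 = 49.0
cv = 0.79 * 49.0 / 211
cv = 0.18346 m^2/day


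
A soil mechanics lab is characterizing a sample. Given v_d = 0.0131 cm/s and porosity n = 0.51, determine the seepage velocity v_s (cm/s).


Using v_s = v_d / n
v_s = 0.0131 / 0.51
v_s = 0.02569 cm/s


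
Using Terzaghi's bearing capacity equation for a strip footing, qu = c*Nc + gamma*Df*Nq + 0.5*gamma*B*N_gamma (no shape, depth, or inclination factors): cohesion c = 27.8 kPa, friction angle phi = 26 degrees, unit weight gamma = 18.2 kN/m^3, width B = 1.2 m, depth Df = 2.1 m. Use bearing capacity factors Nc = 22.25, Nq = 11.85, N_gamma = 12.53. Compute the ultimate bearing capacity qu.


Compute qu = c*Nc + gamma*Df*Nq + 0.5*gamma*B*N_gamma
Term 1: 27.8 * 22.25 = 618.55
Term 2: 18.2 * 2.1 * 11.85 = 452.907
Term 3: 0.5 * 18.2 * 1.2 * 12.53 = 136.8276
qu = 618.55 + 452.907 + 136.8276
qu = 1208.28 kPa


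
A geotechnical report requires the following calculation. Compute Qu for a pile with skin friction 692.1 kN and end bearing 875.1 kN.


Using Qu = Qf + Qb
Qu = 692.1 + 875.1
Qu = 1567.2 kN


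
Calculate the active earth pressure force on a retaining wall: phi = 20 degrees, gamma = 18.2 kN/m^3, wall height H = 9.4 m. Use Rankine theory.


Compute active earth pressure coefficient:
Ka = tan^2(45 - phi/2) = tan^2(35.0) = 0.490291
Compute active force:
Pa = 0.5 * Ka * gamma * H^2
Pa = 0.5 * 0.490291 * 18.2 * 9.4^2
Pa = 394.23 kN/m


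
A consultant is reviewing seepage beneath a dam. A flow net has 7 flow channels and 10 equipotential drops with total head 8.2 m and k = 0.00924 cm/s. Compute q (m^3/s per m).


Result: 0.0005304 m^3/s per m

Derivation:
Convert k to m/s for unit consistency with H:
k = 0.00924 cm/s = 0.00924 / 100 m/s = 9.24e-05 m/s
Using q = k * H * Nf / Nd
Nf / Nd = 7 / 10 = 0.7
q = 9.24e-05 * 8.2 * 0.7
q = 0.0005304 m^3/s per m


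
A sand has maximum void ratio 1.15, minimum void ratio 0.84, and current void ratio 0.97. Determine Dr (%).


Using Dr = (e_max - e) / (e_max - e_min) * 100
e_max - e = 1.15 - 0.97 = 0.18
e_max - e_min = 1.15 - 0.84 = 0.31
Dr = 0.18 / 0.31 * 100
Dr = 58.06 %


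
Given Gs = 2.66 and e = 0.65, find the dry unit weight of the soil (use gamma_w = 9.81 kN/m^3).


Result: 15.815 kN/m^3

Derivation:
Using gamma_d = Gs * gamma_w / (1 + e)
gamma_d = 2.66 * 9.81 / (1 + 0.65)
gamma_d = 2.66 * 9.81 / 1.65
gamma_d = 15.815 kN/m^3


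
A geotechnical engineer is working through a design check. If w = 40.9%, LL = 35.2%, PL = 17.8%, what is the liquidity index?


First compute the plasticity index:
PI = LL - PL = 35.2 - 17.8 = 17.4
Then compute the liquidity index:
LI = (w - PL) / PI
LI = (40.9 - 17.8) / 17.4
LI = 1.328


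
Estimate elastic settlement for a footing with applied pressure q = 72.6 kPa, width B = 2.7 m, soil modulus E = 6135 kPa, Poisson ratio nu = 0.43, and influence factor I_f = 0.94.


Using Se = q * B * (1 - nu^2) * I_f / E
1 - nu^2 = 1 - 0.43^2 = 0.8151
Se = 72.6 * 2.7 * 0.8151 * 0.94 / 6135
Se = 0.024481 m
Convert to mm: Se = 0.024481 * 1000 = 24.481 mm


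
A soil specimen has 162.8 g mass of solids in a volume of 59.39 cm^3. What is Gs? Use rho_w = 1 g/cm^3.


Result: 2.741

Derivation:
Using Gs = m_s / (V_s * rho_w)
Since rho_w = 1 g/cm^3:
Gs = 162.8 / 59.39
Gs = 2.741


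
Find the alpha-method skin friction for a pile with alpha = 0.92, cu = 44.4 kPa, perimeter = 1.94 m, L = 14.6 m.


Result: 1156.98 kN

Derivation:
Using Qs = alpha * cu * perimeter * L
Qs = 0.92 * 44.4 * 1.94 * 14.6
Qs = 1156.98 kN


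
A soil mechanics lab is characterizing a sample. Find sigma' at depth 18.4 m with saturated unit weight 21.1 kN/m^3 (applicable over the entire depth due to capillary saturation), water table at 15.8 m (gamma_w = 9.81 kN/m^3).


Result: 362.73 kPa

Derivation:
Total stress = gamma_sat * depth
sigma = 21.1 * 18.4 = 388.24 kPa
Pore water pressure u = gamma_w * (depth - d_wt)
u = 9.81 * (18.4 - 15.8) = 25.506 kPa
Effective stress = sigma - u
sigma' = 388.24 - 25.506 = 362.73 kPa


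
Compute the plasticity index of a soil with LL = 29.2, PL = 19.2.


Using PI = LL - PL
PI = 29.2 - 19.2
PI = 10.0


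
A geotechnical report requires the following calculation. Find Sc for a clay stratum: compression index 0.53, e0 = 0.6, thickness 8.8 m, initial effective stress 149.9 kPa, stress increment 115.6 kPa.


Using Sc = Cc * H / (1 + e0) * log10((sigma0 + delta_sigma) / sigma0)
Stress ratio = (149.9 + 115.6) / 149.9 = 1.77118
log10(1.77118) = 0.248263
Cc * H / (1 + e0) = 0.53 * 8.8 / (1 + 0.6) = 2.915
Sc = 2.915 * 0.248263
Sc = 0.7237 m


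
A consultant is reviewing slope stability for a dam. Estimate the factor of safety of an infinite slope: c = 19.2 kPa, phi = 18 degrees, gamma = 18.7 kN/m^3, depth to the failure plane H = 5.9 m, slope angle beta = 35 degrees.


Using Fs = c / (gamma*H*sin(beta)*cos(beta)) + tan(phi)/tan(beta)
Cohesion contribution = 19.2 / (18.7*5.9*sin(35)*cos(35))
Cohesion contribution = 0.370384
Friction contribution = tan(18)/tan(35) = 0.464033
Fs = 0.370384 + 0.464033
Fs = 0.834


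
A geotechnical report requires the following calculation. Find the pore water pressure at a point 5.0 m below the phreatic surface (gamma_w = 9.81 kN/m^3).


Using u = gamma_w * h_w
u = 9.81 * 5.0
u = 49.05 kPa


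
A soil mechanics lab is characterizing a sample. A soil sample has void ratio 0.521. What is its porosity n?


Using the relation n = e / (1 + e)
n = 0.521 / (1 + 0.521)
n = 0.521 / 1.521
n = 0.3425


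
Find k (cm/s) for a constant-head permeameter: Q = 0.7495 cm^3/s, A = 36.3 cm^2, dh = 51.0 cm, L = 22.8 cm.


Result: 0.009231 cm/s

Derivation:
Compute hydraulic gradient:
i = dh / L = 51.0 / 22.8 = 2.23684
Then apply Darcy's law:
k = Q / (A * i)
k = 0.7495 / (36.3 * 2.23684)
k = 0.7495 / 81.1974
k = 0.009231 cm/s


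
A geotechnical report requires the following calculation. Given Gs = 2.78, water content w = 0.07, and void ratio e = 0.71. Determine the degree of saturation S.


Result: 0.2741

Derivation:
Using S = Gs * w / e
S = 2.78 * 0.07 / 0.71
S = 0.2741


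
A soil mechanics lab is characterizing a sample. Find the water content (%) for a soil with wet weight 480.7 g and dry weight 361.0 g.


Using w = (m_wet - m_dry) / m_dry * 100
m_wet - m_dry = 480.7 - 361.0 = 119.7 g
w = 119.7 / 361.0 * 100
w = 33.16 %


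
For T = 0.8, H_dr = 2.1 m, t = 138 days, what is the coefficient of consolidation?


Using cv = T * H_dr^2 / t
H_dr^2 = 2.1^2 = 4.41
cv = 0.8 * 4.41 / 138
cv = 0.02557 m^2/day


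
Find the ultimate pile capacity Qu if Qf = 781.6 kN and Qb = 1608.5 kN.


Using Qu = Qf + Qb
Qu = 781.6 + 1608.5
Qu = 2390.1 kN


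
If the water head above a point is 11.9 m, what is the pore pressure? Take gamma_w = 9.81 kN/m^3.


Using u = gamma_w * h_w
u = 9.81 * 11.9
u = 116.74 kPa


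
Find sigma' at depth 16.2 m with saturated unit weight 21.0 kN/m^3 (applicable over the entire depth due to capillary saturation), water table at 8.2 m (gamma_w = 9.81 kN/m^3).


Total stress = gamma_sat * depth
sigma = 21.0 * 16.2 = 340.2 kPa
Pore water pressure u = gamma_w * (depth - d_wt)
u = 9.81 * (16.2 - 8.2) = 78.48 kPa
Effective stress = sigma - u
sigma' = 340.2 - 78.48 = 261.72 kPa


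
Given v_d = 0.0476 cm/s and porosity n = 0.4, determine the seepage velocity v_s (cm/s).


Using v_s = v_d / n
v_s = 0.0476 / 0.4
v_s = 0.119 cm/s


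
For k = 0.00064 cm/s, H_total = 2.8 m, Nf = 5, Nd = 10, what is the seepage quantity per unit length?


Convert k to m/s for unit consistency with H:
k = 0.00064 cm/s = 0.00064 / 100 m/s = 6.4e-06 m/s
Using q = k * H * Nf / Nd
Nf / Nd = 5 / 10 = 0.5
q = 6.4e-06 * 2.8 * 0.5
q = 8.96e-06 m^3/s per m


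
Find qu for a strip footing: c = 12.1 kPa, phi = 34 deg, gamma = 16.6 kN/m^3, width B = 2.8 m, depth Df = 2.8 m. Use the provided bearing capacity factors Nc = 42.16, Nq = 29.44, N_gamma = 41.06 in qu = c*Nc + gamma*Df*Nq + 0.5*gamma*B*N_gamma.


Result: 2832.74 kPa

Derivation:
Compute qu = c*Nc + gamma*Df*Nq + 0.5*gamma*B*N_gamma
Term 1: 12.1 * 42.16 = 510.136
Term 2: 16.6 * 2.8 * 29.44 = 1368.3712
Term 3: 0.5 * 16.6 * 2.8 * 41.06 = 954.2344
qu = 510.136 + 1368.3712 + 954.2344
qu = 2832.74 kPa


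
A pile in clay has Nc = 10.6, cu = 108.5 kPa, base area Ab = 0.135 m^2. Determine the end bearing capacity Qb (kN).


Using Qb = Nc * cu * Ab
Qb = 10.6 * 108.5 * 0.135
Qb = 155.26 kN


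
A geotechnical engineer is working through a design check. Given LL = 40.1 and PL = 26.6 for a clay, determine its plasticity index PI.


Using PI = LL - PL
PI = 40.1 - 26.6
PI = 13.5


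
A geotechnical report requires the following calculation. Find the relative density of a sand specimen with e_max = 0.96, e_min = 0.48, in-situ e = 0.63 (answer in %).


Using Dr = (e_max - e) / (e_max - e_min) * 100
e_max - e = 0.96 - 0.63 = 0.33
e_max - e_min = 0.96 - 0.48 = 0.48
Dr = 0.33 / 0.48 * 100
Dr = 68.75 %


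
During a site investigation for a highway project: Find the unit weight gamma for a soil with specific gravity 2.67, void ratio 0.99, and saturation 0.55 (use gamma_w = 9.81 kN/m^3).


Result: 15.846 kN/m^3

Derivation:
Using gamma = gamma_w * (Gs + S*e) / (1 + e)
Numerator: Gs + S*e = 2.67 + 0.55*0.99 = 3.2145
Denominator: 1 + e = 1 + 0.99 = 1.99
gamma = 9.81 * 3.2145 / 1.99
gamma = 15.846 kN/m^3


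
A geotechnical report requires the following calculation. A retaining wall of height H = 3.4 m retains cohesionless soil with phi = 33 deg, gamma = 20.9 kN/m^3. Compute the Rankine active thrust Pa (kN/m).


Compute active earth pressure coefficient:
Ka = tan^2(45 - phi/2) = tan^2(28.5) = 0.294801
Compute active force:
Pa = 0.5 * Ka * gamma * H^2
Pa = 0.5 * 0.294801 * 20.9 * 3.4^2
Pa = 35.61 kN/m


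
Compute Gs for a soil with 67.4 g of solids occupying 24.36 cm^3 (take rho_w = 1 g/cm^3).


Using Gs = m_s / (V_s * rho_w)
Since rho_w = 1 g/cm^3:
Gs = 67.4 / 24.36
Gs = 2.767


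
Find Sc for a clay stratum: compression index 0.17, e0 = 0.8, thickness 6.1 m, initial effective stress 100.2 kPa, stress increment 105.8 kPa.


Using Sc = Cc * H / (1 + e0) * log10((sigma0 + delta_sigma) / sigma0)
Stress ratio = (100.2 + 105.8) / 100.2 = 2.05589
log10(2.05589) = 0.312999
Cc * H / (1 + e0) = 0.17 * 6.1 / (1 + 0.8) = 0.576111
Sc = 0.576111 * 0.312999
Sc = 0.1803 m


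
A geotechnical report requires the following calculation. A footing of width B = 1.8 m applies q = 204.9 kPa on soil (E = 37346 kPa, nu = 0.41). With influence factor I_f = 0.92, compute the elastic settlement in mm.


Using Se = q * B * (1 - nu^2) * I_f / E
1 - nu^2 = 1 - 0.41^2 = 0.8319
Se = 204.9 * 1.8 * 0.8319 * 0.92 / 37346
Se = 0.007558 m
Convert to mm: Se = 0.007558 * 1000 = 7.558 mm


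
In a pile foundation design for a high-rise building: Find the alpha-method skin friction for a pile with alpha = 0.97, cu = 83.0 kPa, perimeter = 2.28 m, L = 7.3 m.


Using Qs = alpha * cu * perimeter * L
Qs = 0.97 * 83.0 * 2.28 * 7.3
Qs = 1340.01 kN


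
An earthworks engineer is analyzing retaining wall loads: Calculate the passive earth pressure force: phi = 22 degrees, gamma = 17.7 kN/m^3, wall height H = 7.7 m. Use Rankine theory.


Result: 1153.32 kN/m

Derivation:
Compute passive earth pressure coefficient:
Kp = tan^2(45 + phi/2) = tan^2(56.0) = 2.197987
Compute passive force:
Pp = 0.5 * Kp * gamma * H^2
Pp = 0.5 * 2.197987 * 17.7 * 7.7^2
Pp = 1153.32 kN/m


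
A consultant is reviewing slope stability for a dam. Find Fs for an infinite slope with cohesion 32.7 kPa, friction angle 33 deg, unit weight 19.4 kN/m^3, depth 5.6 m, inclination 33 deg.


Result: 1.659

Derivation:
Using Fs = c / (gamma*H*sin(beta)*cos(beta)) + tan(phi)/tan(beta)
Cohesion contribution = 32.7 / (19.4*5.6*sin(33)*cos(33))
Cohesion contribution = 0.658958
Friction contribution = tan(33)/tan(33) = 1
Fs = 0.658958 + 1
Fs = 1.659


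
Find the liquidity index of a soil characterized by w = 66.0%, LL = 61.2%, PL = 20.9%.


First compute the plasticity index:
PI = LL - PL = 61.2 - 20.9 = 40.3
Then compute the liquidity index:
LI = (w - PL) / PI
LI = (66.0 - 20.9) / 40.3
LI = 1.119


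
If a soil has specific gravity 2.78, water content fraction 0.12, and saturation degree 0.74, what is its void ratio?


Using the relation e = Gs * w / S
e = 2.78 * 0.12 / 0.74
e = 0.4508


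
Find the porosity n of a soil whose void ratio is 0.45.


Using the relation n = e / (1 + e)
n = 0.45 / (1 + 0.45)
n = 0.45 / 1.45
n = 0.3103


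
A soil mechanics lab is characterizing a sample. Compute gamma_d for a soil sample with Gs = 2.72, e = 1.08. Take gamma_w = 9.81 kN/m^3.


Using gamma_d = Gs * gamma_w / (1 + e)
gamma_d = 2.72 * 9.81 / (1 + 1.08)
gamma_d = 2.72 * 9.81 / 2.08
gamma_d = 12.828 kN/m^3


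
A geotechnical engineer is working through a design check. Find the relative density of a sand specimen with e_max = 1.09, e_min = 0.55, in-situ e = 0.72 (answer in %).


Using Dr = (e_max - e) / (e_max - e_min) * 100
e_max - e = 1.09 - 0.72 = 0.37
e_max - e_min = 1.09 - 0.55 = 0.54
Dr = 0.37 / 0.54 * 100
Dr = 68.52 %


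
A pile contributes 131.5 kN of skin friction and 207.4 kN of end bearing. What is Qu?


Using Qu = Qf + Qb
Qu = 131.5 + 207.4
Qu = 338.9 kN


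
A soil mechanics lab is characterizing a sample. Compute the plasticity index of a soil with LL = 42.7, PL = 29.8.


Using PI = LL - PL
PI = 42.7 - 29.8
PI = 12.9


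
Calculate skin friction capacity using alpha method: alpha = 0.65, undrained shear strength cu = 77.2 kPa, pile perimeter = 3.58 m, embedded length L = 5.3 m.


Result: 952.12 kN

Derivation:
Using Qs = alpha * cu * perimeter * L
Qs = 0.65 * 77.2 * 3.58 * 5.3
Qs = 952.12 kN


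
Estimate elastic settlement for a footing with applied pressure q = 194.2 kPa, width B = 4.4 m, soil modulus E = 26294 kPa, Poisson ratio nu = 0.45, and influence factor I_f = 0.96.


Using Se = q * B * (1 - nu^2) * I_f / E
1 - nu^2 = 1 - 0.45^2 = 0.7975
Se = 194.2 * 4.4 * 0.7975 * 0.96 / 26294
Se = 0.024880 m
Convert to mm: Se = 0.024880 * 1000 = 24.88 mm


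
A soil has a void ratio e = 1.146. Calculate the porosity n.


Using the relation n = e / (1 + e)
n = 1.146 / (1 + 1.146)
n = 1.146 / 2.146
n = 0.534


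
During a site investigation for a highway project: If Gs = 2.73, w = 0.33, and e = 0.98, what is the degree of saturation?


Result: 0.9193

Derivation:
Using S = Gs * w / e
S = 2.73 * 0.33 / 0.98
S = 0.9193


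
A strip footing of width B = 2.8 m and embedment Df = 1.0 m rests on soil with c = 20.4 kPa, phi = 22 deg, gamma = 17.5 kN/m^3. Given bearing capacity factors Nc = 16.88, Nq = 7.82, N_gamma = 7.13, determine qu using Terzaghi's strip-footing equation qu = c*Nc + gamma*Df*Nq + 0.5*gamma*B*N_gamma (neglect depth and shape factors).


Compute qu = c*Nc + gamma*Df*Nq + 0.5*gamma*B*N_gamma
Term 1: 20.4 * 16.88 = 344.352
Term 2: 17.5 * 1.0 * 7.82 = 136.85
Term 3: 0.5 * 17.5 * 2.8 * 7.13 = 174.685
qu = 344.352 + 136.85 + 174.685
qu = 655.89 kPa


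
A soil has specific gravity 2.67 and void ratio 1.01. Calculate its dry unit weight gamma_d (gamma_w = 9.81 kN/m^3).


Result: 13.031 kN/m^3

Derivation:
Using gamma_d = Gs * gamma_w / (1 + e)
gamma_d = 2.67 * 9.81 / (1 + 1.01)
gamma_d = 2.67 * 9.81 / 2.01
gamma_d = 13.031 kN/m^3


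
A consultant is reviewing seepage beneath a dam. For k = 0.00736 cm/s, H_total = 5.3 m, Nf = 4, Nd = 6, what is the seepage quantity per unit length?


Result: 0.0002601 m^3/s per m

Derivation:
Convert k to m/s for unit consistency with H:
k = 0.00736 cm/s = 0.00736 / 100 m/s = 7.36e-05 m/s
Using q = k * H * Nf / Nd
Nf / Nd = 4 / 6 = 0.6667
q = 7.36e-05 * 5.3 * 0.6667
q = 0.0002601 m^3/s per m


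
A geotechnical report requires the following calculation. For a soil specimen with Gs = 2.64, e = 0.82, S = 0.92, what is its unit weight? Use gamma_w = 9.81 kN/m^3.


Using gamma = gamma_w * (Gs + S*e) / (1 + e)
Numerator: Gs + S*e = 2.64 + 0.92*0.82 = 3.3944
Denominator: 1 + e = 1 + 0.82 = 1.82
gamma = 9.81 * 3.3944 / 1.82
gamma = 18.296 kN/m^3


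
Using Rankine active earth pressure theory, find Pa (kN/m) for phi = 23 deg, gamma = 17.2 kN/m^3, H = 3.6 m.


Result: 48.83 kN/m

Derivation:
Compute active earth pressure coefficient:
Ka = tan^2(45 - phi/2) = tan^2(33.5) = 0.438092
Compute active force:
Pa = 0.5 * Ka * gamma * H^2
Pa = 0.5 * 0.438092 * 17.2 * 3.6^2
Pa = 48.83 kN/m


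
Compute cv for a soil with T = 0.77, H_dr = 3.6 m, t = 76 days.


Using cv = T * H_dr^2 / t
H_dr^2 = 3.6^2 = 12.96
cv = 0.77 * 12.96 / 76
cv = 0.13131 m^2/day


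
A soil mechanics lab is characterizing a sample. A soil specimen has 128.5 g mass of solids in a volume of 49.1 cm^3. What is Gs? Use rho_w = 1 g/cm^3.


Result: 2.617

Derivation:
Using Gs = m_s / (V_s * rho_w)
Since rho_w = 1 g/cm^3:
Gs = 128.5 / 49.1
Gs = 2.617


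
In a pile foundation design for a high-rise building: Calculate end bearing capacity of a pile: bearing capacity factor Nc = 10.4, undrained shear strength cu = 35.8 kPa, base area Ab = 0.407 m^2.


Result: 151.53 kN

Derivation:
Using Qb = Nc * cu * Ab
Qb = 10.4 * 35.8 * 0.407
Qb = 151.53 kN


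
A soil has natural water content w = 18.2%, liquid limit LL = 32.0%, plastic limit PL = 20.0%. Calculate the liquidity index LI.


Result: -0.15

Derivation:
First compute the plasticity index:
PI = LL - PL = 32.0 - 20.0 = 12.0
Then compute the liquidity index:
LI = (w - PL) / PI
LI = (18.2 - 20.0) / 12.0
LI = -0.15


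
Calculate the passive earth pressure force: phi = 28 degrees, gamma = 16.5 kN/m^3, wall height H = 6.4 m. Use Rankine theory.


Compute passive earth pressure coefficient:
Kp = tan^2(45 + phi/2) = tan^2(59.0) = 2.769826
Compute passive force:
Pp = 0.5 * Kp * gamma * H^2
Pp = 0.5 * 2.769826 * 16.5 * 6.4^2
Pp = 935.98 kN/m


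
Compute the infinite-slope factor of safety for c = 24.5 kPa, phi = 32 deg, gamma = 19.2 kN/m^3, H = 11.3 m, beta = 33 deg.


Using Fs = c / (gamma*H*sin(beta)*cos(beta)) + tan(phi)/tan(beta)
Cohesion contribution = 24.5 / (19.2*11.3*sin(33)*cos(33))
Cohesion contribution = 0.247222
Friction contribution = tan(32)/tan(33) = 0.962214
Fs = 0.247222 + 0.962214
Fs = 1.209


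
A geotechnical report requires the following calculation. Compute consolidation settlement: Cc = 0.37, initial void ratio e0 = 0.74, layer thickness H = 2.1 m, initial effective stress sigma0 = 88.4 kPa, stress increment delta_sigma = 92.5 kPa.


Result: 0.1389 m

Derivation:
Using Sc = Cc * H / (1 + e0) * log10((sigma0 + delta_sigma) / sigma0)
Stress ratio = (88.4 + 92.5) / 88.4 = 2.04638
log10(2.04638) = 0.310986
Cc * H / (1 + e0) = 0.37 * 2.1 / (1 + 0.74) = 0.446552
Sc = 0.446552 * 0.310986
Sc = 0.1389 m


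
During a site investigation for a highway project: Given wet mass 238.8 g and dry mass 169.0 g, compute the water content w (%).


Using w = (m_wet - m_dry) / m_dry * 100
m_wet - m_dry = 238.8 - 169.0 = 69.8 g
w = 69.8 / 169.0 * 100
w = 41.3 %
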